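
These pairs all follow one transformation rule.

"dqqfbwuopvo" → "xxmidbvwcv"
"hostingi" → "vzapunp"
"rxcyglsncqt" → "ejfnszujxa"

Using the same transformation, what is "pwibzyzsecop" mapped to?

dpigfgzljvw

In each case the input is transformed by: shift every letter 7 places forward in the alphabet (wrapping around), then delete the first character.
Working it through for "pwibzyzsecop": intermediate "wdpigfgzljvw", final "dpigfgzljvw".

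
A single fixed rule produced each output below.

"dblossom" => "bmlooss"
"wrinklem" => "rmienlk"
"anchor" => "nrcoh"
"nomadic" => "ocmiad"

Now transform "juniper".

urneip

Rule — delete the first character, then take characters alternately from the front and the back (1st, last, 2nd, 2nd-last, ...).
Starting from "juniper": after the first operation, "uniper"; after the second, "urneip".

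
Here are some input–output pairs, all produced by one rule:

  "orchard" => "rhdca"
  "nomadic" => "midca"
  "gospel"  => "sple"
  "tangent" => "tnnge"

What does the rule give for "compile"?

pmlie

The transformation: delete the first 2 characters, then sort the characters into reverse alphabetical order.
So "compile" becomes "pmlie".
(Check on "gospel": → "spel" → "sple" ✓)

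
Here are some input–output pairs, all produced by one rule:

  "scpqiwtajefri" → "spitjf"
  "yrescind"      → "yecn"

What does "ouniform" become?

In each case the input is transformed by: move the last character to the front, then keep every other character starting from the second (positions 2nd, 4th, 6th, ...).
"ouniform" → "mounifor" → "onfr".

onfr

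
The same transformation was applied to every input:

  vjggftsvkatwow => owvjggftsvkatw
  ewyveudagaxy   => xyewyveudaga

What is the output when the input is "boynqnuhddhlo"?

In each case the input is transformed by: move the last 2 characters to the front (rotate right by 2).
"boynqnuhddhlo" → "loboynqnuhddh".

loboynqnuhddh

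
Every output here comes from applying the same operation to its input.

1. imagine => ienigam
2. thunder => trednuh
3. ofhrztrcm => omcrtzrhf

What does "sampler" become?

srelpma

The transformation: move the first character to the end, then reverse the string.
On "sampler": the first step gives "amplers", and the second then gives "srelpma".
(Check on "imagine": → "maginei" → "ienigam" ✓)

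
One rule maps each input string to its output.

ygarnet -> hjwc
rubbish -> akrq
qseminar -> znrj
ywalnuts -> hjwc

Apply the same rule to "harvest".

Rule — shift every letter 9 places forward in the alphabet (wrapping around), then keep every other character starting from the first (positions 1st, 3rd, 5th, ...).
So "harvest" becomes "qanc".
(Check on "ygarnet": → "hpjawnc" → "hjwc" ✓)

qanc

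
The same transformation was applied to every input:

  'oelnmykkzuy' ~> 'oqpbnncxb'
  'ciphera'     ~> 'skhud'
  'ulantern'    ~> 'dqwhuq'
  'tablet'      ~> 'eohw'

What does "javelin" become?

yholq

Rule — shift every letter 3 places forward in the alphabet (wrapping around), then delete the first 2 characters.
Starting from "javelin": after the first operation, "mdyholq"; after the second, "yholq".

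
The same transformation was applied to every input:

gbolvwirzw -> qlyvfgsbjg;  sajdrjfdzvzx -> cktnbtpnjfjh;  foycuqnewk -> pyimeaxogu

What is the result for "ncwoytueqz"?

What's happening: shift every letter 10 places forward in the alphabet (wrapping around).
Doing the same to "ncwoytueqz": "xmgyideoaj".

xmgyideoaj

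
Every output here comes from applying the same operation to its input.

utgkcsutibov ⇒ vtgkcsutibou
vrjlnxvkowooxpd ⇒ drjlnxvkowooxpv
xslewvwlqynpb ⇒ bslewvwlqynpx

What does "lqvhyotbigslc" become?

cqvhyotbigsll

Rule — swap the first and last characters.
Doing the same to "lqvhyotbigslc": "cqvhyotbigsll".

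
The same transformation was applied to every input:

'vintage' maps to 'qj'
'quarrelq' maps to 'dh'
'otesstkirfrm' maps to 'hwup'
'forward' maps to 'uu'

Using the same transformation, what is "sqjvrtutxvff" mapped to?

mwai

The rule is to shift every letter 3 places forward in the alphabet (wrapping around), then keep one character in every 3, starting at position 3 (positions 3rd, 6th, 9th, ...).
Applying that to "sqjvrtutxvff" gives "mwai".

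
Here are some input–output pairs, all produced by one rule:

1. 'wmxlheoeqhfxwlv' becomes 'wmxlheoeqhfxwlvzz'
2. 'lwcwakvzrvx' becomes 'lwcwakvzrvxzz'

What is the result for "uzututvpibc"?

The rule is to append "zz".
Applying that to "uzututvpibc" gives "uzututvpibczz".

uzututvpibczz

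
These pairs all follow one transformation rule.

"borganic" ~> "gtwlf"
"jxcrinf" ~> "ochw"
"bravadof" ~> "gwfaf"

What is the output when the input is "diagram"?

The pattern: shift every letter 5 places forward in the alphabet (wrapping around), then delete the last 3 characters.
Working it through for "diagram": intermediate "inflwfr", final "infl".

infl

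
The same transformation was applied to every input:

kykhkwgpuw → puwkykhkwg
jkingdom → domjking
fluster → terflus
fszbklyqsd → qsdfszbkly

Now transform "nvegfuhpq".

The transformation: move the last 3 characters to the front (rotate right by 3).
"nvegfuhpq" → "hpqnvegfu".

hpqnvegfu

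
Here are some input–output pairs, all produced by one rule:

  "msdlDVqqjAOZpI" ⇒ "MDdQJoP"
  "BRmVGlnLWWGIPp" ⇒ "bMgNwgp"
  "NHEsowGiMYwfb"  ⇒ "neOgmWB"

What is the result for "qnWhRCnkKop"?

QwrNkP

Each output is the input with this applied: keep every other character starting from the first (positions 1st, 3rd, 5th, ...), then flip the case of every letter.
Starting from "qnWhRCnkKop": after the first operation, "qWRnKp"; after the second, "QwrNkP".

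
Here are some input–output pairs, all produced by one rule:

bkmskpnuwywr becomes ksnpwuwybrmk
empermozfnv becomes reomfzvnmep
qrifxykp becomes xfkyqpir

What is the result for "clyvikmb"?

The transformation: move the first 3 characters to the end (rotate left by 3), then swap each adjacent pair of characters (1↔2, 3↔4, ...).
"clyvikmb" → "vikmbcly" → "ivmkcbyl".

ivmkcbyl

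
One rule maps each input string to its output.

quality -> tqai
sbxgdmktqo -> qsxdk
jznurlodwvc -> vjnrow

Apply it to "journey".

The rule is to move the last 2 characters to the front (rotate right by 2), then keep every other character starting from the first (positions 1st, 3rd, 5th, ...).
For "journey", step one produces "eyjourn"; step two turns that into "ejun".

ejun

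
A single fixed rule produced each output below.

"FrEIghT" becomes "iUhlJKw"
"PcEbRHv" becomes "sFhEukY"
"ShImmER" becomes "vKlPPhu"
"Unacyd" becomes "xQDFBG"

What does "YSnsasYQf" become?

The rule is to shift every letter 3 places forward in the alphabet (wrapping around), then flip the case of every letter.
"YSnsasYQf" → "bvQVDVbtI".

bvQVDVbtI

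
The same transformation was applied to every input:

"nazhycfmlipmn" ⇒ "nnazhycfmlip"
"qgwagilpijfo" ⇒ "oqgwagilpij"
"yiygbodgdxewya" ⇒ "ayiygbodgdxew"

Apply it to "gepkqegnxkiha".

agepkqegnxki

The transformation: move the last character to the front, then delete the last character.
Applying that to "gepkqegnxkiha" gives "agepkqegnxki".
(Check on "yiygbodgdxewya": → "ayiygbodgdxewy" → "ayiygbodgdxew" ✓)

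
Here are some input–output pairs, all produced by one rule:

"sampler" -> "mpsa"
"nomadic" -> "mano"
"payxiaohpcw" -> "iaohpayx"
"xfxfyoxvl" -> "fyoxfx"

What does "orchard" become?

chor

What's happening: delete the last 3 characters, then swap the front and back halves of the string.
Applying that to "orchard" gives "chor".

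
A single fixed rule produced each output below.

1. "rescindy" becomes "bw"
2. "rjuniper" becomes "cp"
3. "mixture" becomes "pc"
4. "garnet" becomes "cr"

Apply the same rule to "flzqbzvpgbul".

sj

Each output is the input with this applied: shift every letter 2 places backward in the alphabet (wrapping around), then keep only the last 2 characters.
"flzqbzvpgbul" → "djxozxtnezsj" → "sj".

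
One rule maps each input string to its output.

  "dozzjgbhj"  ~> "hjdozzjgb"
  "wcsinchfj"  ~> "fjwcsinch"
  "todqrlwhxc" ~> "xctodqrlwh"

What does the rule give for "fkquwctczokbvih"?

ihfkquwctczokbv

Each output is the input with this applied: move the last 2 characters to the front (rotate right by 2).
"fkquwctczokbvih" → "ihfkquwctczokbv".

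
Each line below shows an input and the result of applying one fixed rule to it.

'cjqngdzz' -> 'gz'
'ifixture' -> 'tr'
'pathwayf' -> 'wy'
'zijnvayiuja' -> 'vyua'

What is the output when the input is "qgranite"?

Rule — delete the first 3 characters, then keep every other character starting from the second (positions 2nd, 4th, 6th, ...).
Applying both steps to "qgranite": "anite", then "nt".

nt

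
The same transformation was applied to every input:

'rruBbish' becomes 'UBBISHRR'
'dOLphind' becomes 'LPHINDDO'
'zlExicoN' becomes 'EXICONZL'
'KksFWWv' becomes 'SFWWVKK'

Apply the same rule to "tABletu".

In each case the input is transformed by: move the first 2 characters to the end (rotate left by 2), then convert every letter to uppercase.
Starting from "tABletu": after the first operation, "BletutA"; after the second, "BLETUTA".

BLETUTA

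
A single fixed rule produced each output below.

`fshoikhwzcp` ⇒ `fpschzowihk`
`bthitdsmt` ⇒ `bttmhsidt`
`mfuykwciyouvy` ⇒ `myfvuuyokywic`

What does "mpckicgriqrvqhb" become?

The transformation: take characters alternately from the front and the back (1st, last, 2nd, 2nd-last, ...).
On "mpckicgriqrvqhb" that produces "mbphcqkvircqgir".

mbphcqkvircqgir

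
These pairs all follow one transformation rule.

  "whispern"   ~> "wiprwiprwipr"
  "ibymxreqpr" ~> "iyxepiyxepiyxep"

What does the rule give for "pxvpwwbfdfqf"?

pvwbdqpvwbdqpvwbdq

Looking at the pairs, the operation is to keep every other character starting from the first (positions 1st, 3rd, 5th, ...), then write the whole string 3 times in a row.
On "pxvpwwbfdfqf": the first step gives "pvwbdq", and the second then gives "pvwbdqpvwbdqpvwbdq".
(Check on "ibymxreqpr": → "iyxep" → "iyxepiyxepiyxep" ✓)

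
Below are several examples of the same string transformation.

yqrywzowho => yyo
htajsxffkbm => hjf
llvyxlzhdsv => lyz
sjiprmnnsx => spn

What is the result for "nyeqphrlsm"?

Each output is the input with this applied: delete the last 3 characters, then keep one character in every 3, starting at position 1 (positions 1st, 4th, 7th, ...).
For "nyeqphrlsm", step one produces "nyeqphr"; step two turns that into "nqr".
(Check on "llvyxlzhdsv": → "llvyxlzh" → "lyz" ✓)

nqr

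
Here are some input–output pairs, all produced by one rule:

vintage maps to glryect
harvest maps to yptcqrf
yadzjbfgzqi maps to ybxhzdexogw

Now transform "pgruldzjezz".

The pattern: shift every letter 2 places backward in the alphabet (wrapping around), then move the first character to the end.
On "pgruldzjezz": the first step gives "nepsjbxhcxx", and the second then gives "epsjbxhcxxn".

epsjbxhcxxn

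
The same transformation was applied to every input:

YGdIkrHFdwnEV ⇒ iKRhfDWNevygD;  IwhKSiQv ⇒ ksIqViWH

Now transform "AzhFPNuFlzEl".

fpnUfLZeLaZH

The pattern: move the first 3 characters to the end (rotate left by 3), then flip the case of every letter.
Starting from "AzhFPNuFlzEl": after the first operation, "FPNuFlzElAzh"; after the second, "fpnUfLZeLaZH".
(Check on "YGdIkrHFdwnEV": → "IkrHFdwnEVYGd" → "iKRhfDWNevygD" ✓)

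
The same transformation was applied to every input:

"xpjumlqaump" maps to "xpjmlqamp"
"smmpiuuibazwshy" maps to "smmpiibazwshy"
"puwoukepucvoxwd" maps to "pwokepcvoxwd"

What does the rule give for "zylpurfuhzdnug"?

zylprfhzdng

Looking at the pairs, the operation is to remove every "u".
"zylpurfuhzdnug" → "zylprfhzdng".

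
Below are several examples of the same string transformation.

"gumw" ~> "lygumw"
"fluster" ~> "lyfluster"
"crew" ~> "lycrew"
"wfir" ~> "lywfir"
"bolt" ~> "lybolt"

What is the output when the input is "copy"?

The rule is to prepend "ly".
Doing the same to "copy": "lycopy".

lycopy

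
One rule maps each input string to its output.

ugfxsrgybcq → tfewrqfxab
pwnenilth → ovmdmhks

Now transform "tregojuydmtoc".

The rule is to shift every letter 1 place backward in the alphabet (wrapping around), then delete the last character.
Applying that to "tregojuydmtoc" gives "sqdfnitxclsn".

sqdfnitxclsn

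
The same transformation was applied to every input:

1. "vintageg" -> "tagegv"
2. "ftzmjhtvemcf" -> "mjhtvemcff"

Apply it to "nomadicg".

Looking at the pairs, the operation is to move the first character to the end, then delete the first 2 characters.
"nomadicg" → "omadicgn" → "adicgn".

adicgn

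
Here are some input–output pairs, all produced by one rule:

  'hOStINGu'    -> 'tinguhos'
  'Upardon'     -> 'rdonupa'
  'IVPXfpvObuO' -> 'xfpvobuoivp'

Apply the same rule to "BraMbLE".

Looking at the pairs, the operation is to move the first 3 characters to the end (rotate left by 3), then convert every letter to lowercase.
Applying that to "BraMbLE" gives "mblebra".

mblebra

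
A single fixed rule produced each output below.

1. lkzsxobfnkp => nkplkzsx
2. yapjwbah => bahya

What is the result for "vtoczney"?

The transformation: move the last 3 characters to the front (rotate right by 3), then delete the last 3 characters.
"vtoczney" → "neyvtocz" → "neyvt".
(Check on "yapjwbah": → "bahyapjw" → "bahya" ✓)

neyvt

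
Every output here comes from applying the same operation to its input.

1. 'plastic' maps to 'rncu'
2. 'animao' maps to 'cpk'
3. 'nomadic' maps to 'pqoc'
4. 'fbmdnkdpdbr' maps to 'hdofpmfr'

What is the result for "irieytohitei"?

Rule — delete the last 3 characters, then shift every letter 2 places forward in the alphabet (wrapping around).
For "irieytohitei", step one produces "irieytohi"; step two turns that into "ktkgavqjk".

ktkgavqjk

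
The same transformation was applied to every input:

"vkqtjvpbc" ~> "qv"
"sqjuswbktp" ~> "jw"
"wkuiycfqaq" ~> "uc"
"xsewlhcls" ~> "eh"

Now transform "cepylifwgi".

Looking at the pairs, the operation is to keep one character in every 3, starting at position 3 (positions 3rd, 6th, 9th, ...), then delete the last character.
For "cepylifwgi", step one produces "pig"; step two turns that into "pi".

pi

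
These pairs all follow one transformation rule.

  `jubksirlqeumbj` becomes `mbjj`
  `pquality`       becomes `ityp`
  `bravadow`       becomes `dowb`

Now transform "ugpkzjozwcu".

Looking at the pairs, the operation is to move the first character to the end, then keep only the last 4 characters.
Starting from "ugpkzjozwcu": after the first operation, "gpkzjozwcuu"; after the second, "wcuu".

wcuu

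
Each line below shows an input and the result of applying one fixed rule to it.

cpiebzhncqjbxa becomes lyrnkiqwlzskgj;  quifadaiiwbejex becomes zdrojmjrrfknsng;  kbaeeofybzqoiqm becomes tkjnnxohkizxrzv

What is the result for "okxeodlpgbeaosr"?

xtgnxmuypknjxba

The pattern: shift every letter 9 places forward in the alphabet (wrapping around).
On "okxeodlpgbeaosr" that produces "xtgnxmuypknjxba".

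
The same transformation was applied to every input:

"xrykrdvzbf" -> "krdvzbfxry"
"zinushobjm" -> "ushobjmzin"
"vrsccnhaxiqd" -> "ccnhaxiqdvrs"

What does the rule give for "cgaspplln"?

Rule — move the first 3 characters to the end (rotate left by 3).
"cgaspplln" → "sppllncga".

sppllncga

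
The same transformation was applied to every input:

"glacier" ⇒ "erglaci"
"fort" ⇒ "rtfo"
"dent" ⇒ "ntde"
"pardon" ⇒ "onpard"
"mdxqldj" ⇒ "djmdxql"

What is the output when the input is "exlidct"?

ctexlid

Looking at the pairs, the operation is to move the last 2 characters to the front (rotate right by 2).
So "exlidct" becomes "ctexlid".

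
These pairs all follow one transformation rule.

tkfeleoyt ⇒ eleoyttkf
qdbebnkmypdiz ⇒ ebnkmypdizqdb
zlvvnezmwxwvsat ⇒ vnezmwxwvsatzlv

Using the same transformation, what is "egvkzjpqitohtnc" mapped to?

Each output is the input with this applied: move the first 3 characters to the end (rotate left by 3).
"egvkzjpqitohtnc" → "kzjpqitohtncegv".

kzjpqitohtncegv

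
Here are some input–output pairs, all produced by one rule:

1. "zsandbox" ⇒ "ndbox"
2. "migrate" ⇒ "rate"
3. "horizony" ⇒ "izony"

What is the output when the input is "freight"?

ight

In each case the input is transformed by: delete the first 3 characters.
So "freight" becomes "ight".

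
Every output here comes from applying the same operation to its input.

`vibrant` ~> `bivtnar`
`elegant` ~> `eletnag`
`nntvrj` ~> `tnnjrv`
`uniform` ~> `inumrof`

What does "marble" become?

What's happening: move the first 3 characters to the end (rotate left by 3), then reverse the string.
For "marble", step one produces "blemar"; step two turns that into "ramelb".

ramelb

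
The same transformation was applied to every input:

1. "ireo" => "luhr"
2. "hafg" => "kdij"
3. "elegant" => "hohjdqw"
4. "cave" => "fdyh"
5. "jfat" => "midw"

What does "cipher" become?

In each case the input is transformed by: shift every letter 3 places forward in the alphabet (wrapping around).
So "cipher" becomes "flskhu".

flskhu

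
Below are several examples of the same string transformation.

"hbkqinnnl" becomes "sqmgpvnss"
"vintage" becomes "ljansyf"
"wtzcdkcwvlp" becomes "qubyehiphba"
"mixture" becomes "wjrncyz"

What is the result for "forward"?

wiktwbf

Rule — move the last 2 characters to the front (rotate right by 2), then shift every letter 5 places forward in the alphabet (wrapping around).
Applying both steps to "forward": "rdforwa", then "wiktwbf".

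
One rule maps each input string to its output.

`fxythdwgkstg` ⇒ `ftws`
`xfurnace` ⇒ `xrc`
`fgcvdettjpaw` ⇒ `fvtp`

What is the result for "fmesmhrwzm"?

The transformation: keep one character in every 3, starting at position 1 (positions 1st, 4th, 7th, ...).
Applying that to "fmesmhrwzm" gives "fsrm".

fsrm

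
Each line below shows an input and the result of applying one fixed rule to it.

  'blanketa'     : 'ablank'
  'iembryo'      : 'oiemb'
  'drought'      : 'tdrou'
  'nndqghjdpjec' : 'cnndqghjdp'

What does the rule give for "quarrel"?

lquar

In each case the input is transformed by: move the last 3 characters to the front (rotate right by 3), then delete the first 2 characters.
For "quarrel", step one produces "relquar"; step two turns that into "lquar".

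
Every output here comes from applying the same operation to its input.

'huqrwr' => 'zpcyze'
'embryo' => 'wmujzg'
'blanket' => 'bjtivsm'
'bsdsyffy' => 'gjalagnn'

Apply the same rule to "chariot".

bkpizqw

The transformation: move the last character to the front, then shift every letter 8 places forward in the alphabet (wrapping around).
"chariot" → "tchario" → "bkpizqw".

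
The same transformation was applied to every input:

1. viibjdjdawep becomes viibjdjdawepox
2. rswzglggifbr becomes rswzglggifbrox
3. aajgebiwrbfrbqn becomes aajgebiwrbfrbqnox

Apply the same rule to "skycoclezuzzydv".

Looking at the pairs, the operation is to append "ox".
"skycoclezuzzydv" → "skycoclezuzzydvox".

skycoclezuzzydvox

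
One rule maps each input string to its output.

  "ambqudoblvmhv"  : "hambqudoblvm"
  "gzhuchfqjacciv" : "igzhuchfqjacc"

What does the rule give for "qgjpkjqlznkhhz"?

The rule is to delete the last character, then move the last character to the front.
Applying both steps to "qgjpkjqlznkhhz": "qgjpkjqlznkhh", then "hqgjpkjqlznkh".

hqgjpkjqlznkh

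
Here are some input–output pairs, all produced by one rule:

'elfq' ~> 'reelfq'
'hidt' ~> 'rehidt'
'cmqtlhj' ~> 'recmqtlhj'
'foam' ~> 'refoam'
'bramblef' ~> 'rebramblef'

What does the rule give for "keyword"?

The transformation: prepend "re".
On "keyword" that produces "rekeyword".

rekeyword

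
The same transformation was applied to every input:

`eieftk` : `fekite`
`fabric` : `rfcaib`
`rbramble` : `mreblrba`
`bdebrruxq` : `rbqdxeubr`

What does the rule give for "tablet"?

lttaeb

Each output is the input with this applied: take characters alternately from the front and the back (1st, last, 2nd, 2nd-last, ...), then move the last character to the front.
For "tablet" the result is "lttaeb".
(Check on "bdebrruxq": → "bqdxeubrr" → "rbqdxeubr" ✓)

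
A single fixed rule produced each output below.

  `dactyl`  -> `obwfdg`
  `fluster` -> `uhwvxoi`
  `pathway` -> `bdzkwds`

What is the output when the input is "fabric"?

fluedi

What's happening: reverse the string, then shift every letter 3 places forward in the alphabet (wrapping around).
On "fabric": the first step gives "cirbaf", and the second then gives "fluedi".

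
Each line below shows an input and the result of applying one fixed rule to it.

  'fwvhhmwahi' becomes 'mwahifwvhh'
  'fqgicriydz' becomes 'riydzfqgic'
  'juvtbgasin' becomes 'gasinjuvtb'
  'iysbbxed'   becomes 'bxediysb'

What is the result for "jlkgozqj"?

ozqjjlkg

Each output is the input with this applied: swap the front and back halves of the string.
"jlkgozqj" → "ozqjjlkg".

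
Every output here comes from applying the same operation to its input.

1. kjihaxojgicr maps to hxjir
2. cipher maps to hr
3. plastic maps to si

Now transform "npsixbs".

What's happening: keep every other character starting from the second (positions 2nd, 4th, 6th, ...), then delete the first character.
On "npsixbs": the first step gives "pib", and the second then gives "ib".
(Check on "cipher": → "ihr" → "hr" ✓)

ib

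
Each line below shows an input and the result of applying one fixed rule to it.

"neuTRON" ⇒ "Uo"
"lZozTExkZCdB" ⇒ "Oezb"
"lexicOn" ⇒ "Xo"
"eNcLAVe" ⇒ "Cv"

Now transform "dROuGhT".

The rule is to keep one character in every 3, starting at position 3 (positions 3rd, 6th, 9th, ...), then flip the case of every letter.
For "dROuGhT", step one produces "Oh"; step two turns that into "oH".

oH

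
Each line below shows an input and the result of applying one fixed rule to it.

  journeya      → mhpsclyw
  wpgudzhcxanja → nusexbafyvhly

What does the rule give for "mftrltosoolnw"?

dkprrjqmmmlju

The transformation: swap each adjacent pair of characters (1↔2, 3↔4, ...), then shift every letter 2 places backward in the alphabet (wrapping around).
For "mftrltosoolnw" the result is "dkprrjqmmmlju".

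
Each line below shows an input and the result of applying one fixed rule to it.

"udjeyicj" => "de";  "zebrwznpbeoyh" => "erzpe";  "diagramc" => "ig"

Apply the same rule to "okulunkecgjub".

Rule — delete the last 3 characters, then keep every other character starting from the second (positions 2nd, 4th, 6th, ...).
For "okulunkecgjub" the result is "klneg".

klneg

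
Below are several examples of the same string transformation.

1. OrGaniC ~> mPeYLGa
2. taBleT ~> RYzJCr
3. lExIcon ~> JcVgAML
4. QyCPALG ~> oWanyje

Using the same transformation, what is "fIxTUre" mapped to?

The transformation: shift every letter 2 places backward in the alphabet (wrapping around), then flip the case of every letter.
Applying both steps to "fIxTUre": "dGvRSpc", then "DgVrsPC".

DgVrsPC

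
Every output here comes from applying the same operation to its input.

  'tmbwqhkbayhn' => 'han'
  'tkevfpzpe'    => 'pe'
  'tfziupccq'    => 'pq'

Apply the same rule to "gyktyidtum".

iu

Each output is the input with this applied: keep one character in every 3, starting at position 3 (positions 3rd, 6th, 9th, ...), then delete the first character.
For "gyktyidtum" the result is "iu".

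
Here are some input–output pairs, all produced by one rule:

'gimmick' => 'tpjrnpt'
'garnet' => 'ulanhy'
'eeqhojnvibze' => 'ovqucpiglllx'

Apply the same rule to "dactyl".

Each output is the input with this applied: move the first 3 characters to the end (rotate left by 3), then shift every letter 7 places forward in the alphabet (wrapping around).
For "dactyl", step one produces "tyldac"; step two turns that into "afskhj".

afskhj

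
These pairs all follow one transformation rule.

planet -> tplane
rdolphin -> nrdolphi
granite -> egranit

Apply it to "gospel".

The rule is to move the last character to the front.
So "gospel" becomes "lgospe".

lgospe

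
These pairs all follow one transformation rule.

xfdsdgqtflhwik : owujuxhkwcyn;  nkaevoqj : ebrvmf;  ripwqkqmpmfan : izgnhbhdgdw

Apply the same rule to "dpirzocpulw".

ugziqftgl

What's happening: delete the last 2 characters, then shift every letter 9 places backward in the alphabet (wrapping around).
Applying both steps to "dpirzocpulw": "dpirzocpu", then "ugziqftgl".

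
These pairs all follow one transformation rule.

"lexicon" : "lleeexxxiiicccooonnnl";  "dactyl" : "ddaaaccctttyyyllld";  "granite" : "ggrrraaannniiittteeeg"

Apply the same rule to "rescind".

The transformation: repeat every character 3 times, then move the first character to the end.
For "rescind", step one produces "rrreeesssccciiinnnddd"; step two turns that into "rreeesssccciiinnndddr".

rreeesssccciiinnndddr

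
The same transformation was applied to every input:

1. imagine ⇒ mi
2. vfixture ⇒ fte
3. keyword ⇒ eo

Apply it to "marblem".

al

In each case the input is transformed by: keep one character in every 3, starting at position 2 (positions 2nd, 5th, 8th, ...).
"marblem" → "al".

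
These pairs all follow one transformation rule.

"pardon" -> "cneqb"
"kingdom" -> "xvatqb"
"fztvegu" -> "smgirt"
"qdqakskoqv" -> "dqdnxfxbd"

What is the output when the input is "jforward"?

wsbejne

Each output is the input with this applied: delete the last character, then shift every letter 13 places forward in the alphabet (wrapping around) — i.e. ROT13.
On "jforward" that produces "wsbejne".
(Check on "qdqakskoqv": → "qdqakskoq" → "dqdnxfxbd" ✓)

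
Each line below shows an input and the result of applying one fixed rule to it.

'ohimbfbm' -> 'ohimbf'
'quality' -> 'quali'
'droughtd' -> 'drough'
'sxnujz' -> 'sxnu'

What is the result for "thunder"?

thund

Looking at the pairs, the operation is to delete the last 2 characters.
For "thunder" the result is "thund".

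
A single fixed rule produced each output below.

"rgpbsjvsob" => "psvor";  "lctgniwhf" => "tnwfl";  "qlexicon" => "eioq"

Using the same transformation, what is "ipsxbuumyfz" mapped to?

sbuyzi

Rule — keep every other character starting from the first (positions 1st, 3rd, 5th, ...), then move the first character to the end.
Applying both steps to "ipsxbuumyfz": "isbuyz", then "sbuyzi".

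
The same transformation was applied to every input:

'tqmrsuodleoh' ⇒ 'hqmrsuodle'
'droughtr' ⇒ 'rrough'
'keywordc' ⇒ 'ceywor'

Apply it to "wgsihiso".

ogsihi

Rule — swap the first and last characters, then delete the last 2 characters.
"wgsihiso" → "ogsihisw" → "ogsihi".
(Check on "droughtr": → "rroughtd" → "rrough" ✓)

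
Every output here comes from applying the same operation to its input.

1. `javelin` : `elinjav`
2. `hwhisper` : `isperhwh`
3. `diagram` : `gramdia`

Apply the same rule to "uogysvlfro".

ysvlfrouog

The rule is to move the first 3 characters to the end (rotate left by 3).
"uogysvlfro" → "ysvlfrouog".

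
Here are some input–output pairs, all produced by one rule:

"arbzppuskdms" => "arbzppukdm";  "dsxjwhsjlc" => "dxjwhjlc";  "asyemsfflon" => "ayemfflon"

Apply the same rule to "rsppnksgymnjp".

rppnkgymnjp

In each case the input is transformed by: remove every "s".
Applying that to "rsppnksgymnjp" gives "rppnkgymnjp".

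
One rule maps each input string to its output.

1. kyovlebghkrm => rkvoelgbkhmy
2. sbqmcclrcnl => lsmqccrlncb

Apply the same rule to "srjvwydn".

dsvjywnr

In each case the input is transformed by: swap each adjacent pair of characters (1↔2, 3↔4, ...), then swap the first and last characters.
Applying that to "srjvwydn" gives "dsvjywnr".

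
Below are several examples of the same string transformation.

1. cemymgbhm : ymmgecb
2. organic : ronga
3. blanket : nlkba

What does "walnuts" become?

wunla

In each case the input is transformed by: delete the last 2 characters, then sort the characters into reverse alphabetical order.
For "walnuts" the result is "wunla".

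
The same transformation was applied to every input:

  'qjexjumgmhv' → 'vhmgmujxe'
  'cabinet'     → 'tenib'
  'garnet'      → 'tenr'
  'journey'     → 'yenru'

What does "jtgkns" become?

The transformation: reverse the string, then delete the last 2 characters.
On "jtgkns": the first step gives "snkgtj", and the second then gives "snkg".

snkg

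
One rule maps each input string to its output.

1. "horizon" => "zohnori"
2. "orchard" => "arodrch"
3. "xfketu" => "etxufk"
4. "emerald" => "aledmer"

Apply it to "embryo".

The pattern: swap the first and last characters, then move the last 3 characters to the front (rotate right by 3).
Working it through for "embryo": intermediate "ombrye", final "ryeomb".

ryeomb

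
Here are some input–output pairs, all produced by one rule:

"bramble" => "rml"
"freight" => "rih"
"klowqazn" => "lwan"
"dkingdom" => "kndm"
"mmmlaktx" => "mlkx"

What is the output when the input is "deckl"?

The transformation: keep every other character starting from the second (positions 2nd, 4th, 6th, ...).
For "deckl" the result is "ek".

ek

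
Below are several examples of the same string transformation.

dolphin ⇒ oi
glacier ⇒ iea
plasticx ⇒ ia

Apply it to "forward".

What's happening: sort the characters into reverse alphabetical order, then keep only the vowels.
On "forward": the first step gives "wrrofda", and the second then gives "oa".
(Check on "glacier": → "rligeca" → "iea" ✓)

oa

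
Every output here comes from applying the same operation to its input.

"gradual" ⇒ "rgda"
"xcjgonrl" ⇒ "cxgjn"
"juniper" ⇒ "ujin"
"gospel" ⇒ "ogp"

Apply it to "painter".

apni

In each case the input is transformed by: swap each adjacent pair of characters (1↔2, 3↔4, ...), then delete the last 3 characters.
Applying that to "painter" gives "apni".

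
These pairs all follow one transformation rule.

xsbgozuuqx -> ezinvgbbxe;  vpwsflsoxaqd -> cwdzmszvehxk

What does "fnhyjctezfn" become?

muofqjalgmu

The rule is to shift every letter 7 places forward in the alphabet (wrapping around).
On "fnhyjctezfn" that produces "muofqjalgmu".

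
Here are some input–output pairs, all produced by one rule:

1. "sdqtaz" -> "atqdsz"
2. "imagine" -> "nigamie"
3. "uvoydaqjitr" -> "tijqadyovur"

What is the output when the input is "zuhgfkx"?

The rule is to reverse the string, then move the first character to the end.
For "zuhgfkx" the result is "kfghuzx".
(Check on "sdqtaz": → "zatqds" → "atqdsz" ✓)

kfghuzx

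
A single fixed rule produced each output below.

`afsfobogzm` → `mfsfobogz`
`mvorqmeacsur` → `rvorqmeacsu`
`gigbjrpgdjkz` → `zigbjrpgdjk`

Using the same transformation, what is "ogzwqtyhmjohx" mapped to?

What's happening: delete the first character, then move the last character to the front.
For "ogzwqtyhmjohx", step one produces "gzwqtyhmjohx"; step two turns that into "xgzwqtyhmjoh".

xgzwqtyhmjoh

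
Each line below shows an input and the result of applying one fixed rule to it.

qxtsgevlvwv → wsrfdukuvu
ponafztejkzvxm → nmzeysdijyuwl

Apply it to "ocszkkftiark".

Looking at the pairs, the operation is to shift every letter 1 place backward in the alphabet (wrapping around), then delete the first character.
Working it through for "ocszkkftiark": intermediate "nbryjjeshzqj", final "bryjjeshzqj".

bryjjeshzqj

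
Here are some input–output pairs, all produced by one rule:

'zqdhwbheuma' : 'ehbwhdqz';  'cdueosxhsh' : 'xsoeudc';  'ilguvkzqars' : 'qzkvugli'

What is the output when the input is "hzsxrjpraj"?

The rule is to delete the last 3 characters, then reverse the string.
"hzsxrjpraj" → "hzsxrjp" → "pjrxszh".

pjrxszh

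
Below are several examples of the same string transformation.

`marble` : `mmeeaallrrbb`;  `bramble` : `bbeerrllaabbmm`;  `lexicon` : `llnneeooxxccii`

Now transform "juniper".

The transformation: take characters alternately from the front and the back (1st, last, 2nd, 2nd-last, ...), then double every character.
On "juniper": the first step gives "jruenpi", and the second then gives "jjrruueennppii".

jjrruueennppii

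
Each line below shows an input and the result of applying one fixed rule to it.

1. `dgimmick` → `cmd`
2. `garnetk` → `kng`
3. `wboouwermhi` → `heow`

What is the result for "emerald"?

dre

The transformation: keep one character in every 3, starting at position 1 (positions 1st, 4th, 7th, ...), then reverse the string.
For "emerald" the result is "dre".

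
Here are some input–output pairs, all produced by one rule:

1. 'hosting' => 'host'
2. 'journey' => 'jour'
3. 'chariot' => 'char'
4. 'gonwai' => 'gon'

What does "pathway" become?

The rule is to delete the last 3 characters.
Doing the same to "pathway": "path".

path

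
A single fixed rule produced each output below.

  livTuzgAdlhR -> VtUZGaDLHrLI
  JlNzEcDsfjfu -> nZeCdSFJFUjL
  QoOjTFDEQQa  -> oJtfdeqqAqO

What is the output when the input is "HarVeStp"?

The transformation: move the first 2 characters to the end (rotate left by 2), then flip the case of every letter.
Applying both steps to "HarVeStp": "rVeStpHa", then "RvEsTPhA".
(Check on "livTuzgAdlhR": → "vTuzgAdlhRli" → "VtUZGaDLHrLI" ✓)

RvEsTPhA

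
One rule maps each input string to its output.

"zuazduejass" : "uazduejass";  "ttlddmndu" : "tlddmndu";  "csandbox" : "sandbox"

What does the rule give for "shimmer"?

Rule — delete the first character.
So "shimmer" becomes "himmer".

himmer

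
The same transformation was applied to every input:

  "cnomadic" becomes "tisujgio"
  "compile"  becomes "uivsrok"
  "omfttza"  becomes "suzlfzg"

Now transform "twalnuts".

The rule is to swap each adjacent pair of characters (1↔2, 3↔4, ...), then shift every letter 6 places forward in the alphabet (wrapping around).
Working it through for "twalnuts": intermediate "wtlaunst", final "czrgatyz".

czrgatyz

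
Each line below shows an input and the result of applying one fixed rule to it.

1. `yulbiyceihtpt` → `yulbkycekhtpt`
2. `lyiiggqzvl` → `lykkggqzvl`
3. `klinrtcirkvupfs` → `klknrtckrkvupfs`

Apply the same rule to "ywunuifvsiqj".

ywunukfvskqj

The pattern: replace every "i" with "k".
Applying that to "ywunuifvsiqj" gives "ywunukfvskqj".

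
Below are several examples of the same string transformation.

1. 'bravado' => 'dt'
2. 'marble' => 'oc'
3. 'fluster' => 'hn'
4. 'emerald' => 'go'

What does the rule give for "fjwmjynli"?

Looking at the pairs, the operation is to shift every letter 2 places forward in the alphabet (wrapping around), then keep only the first 2 characters.
On "fjwmjynli": the first step gives "hlyolapnk", and the second then gives "hl".

hl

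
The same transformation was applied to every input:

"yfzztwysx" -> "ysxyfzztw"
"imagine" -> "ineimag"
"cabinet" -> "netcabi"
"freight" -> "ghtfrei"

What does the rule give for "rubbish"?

ishrubb

Rule — move the last 3 characters to the front (rotate right by 3).
Applying that to "rubbish" gives "ishrubb".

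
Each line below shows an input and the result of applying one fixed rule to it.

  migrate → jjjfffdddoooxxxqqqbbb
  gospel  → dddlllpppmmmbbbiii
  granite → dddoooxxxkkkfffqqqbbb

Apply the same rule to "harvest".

eeexxxooosssbbbpppqqq

The rule is to repeat every character 3 times, then shift every letter 3 places backward in the alphabet (wrapping around).
Applying both steps to "harvest": "hhhaaarrrvvveeesssttt", then "eeexxxooosssbbbpppqqq".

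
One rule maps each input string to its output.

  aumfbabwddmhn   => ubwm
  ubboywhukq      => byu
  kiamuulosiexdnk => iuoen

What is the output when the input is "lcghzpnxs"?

czx

The rule is to keep one character in every 3, starting at position 2 (positions 2nd, 5th, 8th, ...).
Doing the same to "lcghzpnxs": "czx".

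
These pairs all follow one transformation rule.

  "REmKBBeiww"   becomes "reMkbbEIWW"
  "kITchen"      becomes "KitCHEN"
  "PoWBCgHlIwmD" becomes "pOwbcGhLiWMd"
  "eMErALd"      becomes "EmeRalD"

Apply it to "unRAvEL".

What's happening: flip the case of every letter.
Doing the same to "unRAvEL": "UNraVel".

UNraVel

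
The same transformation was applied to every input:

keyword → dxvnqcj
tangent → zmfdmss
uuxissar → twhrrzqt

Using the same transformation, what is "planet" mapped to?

The transformation: move the first character to the end, then shift every letter 1 place backward in the alphabet (wrapping around).
Working it through for "planet": intermediate "lanetp", final "kzmdso".
(Check on "tangent": → "angentt" → "zmfdmss" ✓)

kzmdso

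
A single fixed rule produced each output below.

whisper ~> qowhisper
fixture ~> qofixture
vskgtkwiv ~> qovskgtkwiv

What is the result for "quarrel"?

qoquarrel

The rule is to prepend "qo".
On "quarrel" that produces "qoquarrel".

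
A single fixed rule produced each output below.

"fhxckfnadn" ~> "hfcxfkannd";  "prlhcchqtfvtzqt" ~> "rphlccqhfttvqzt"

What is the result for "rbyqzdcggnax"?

brqydzgcngxa

Looking at the pairs, the operation is to swap each adjacent pair of characters (1↔2, 3↔4, ...).
"rbyqzdcggnax" → "brqydzgcngxa".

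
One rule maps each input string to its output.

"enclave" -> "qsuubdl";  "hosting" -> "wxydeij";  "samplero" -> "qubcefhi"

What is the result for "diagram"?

Each output is the input with this applied: sort the characters into alphabetical order, then shift every letter 10 places backward in the alphabet (wrapping around).
Applying both steps to "diagram": "aadgimr", then "qqtwych".

qqtwych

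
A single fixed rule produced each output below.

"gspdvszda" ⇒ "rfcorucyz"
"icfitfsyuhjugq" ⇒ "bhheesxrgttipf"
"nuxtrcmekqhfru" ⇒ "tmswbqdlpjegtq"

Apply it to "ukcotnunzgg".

The transformation: shift every letter 1 place backward in the alphabet (wrapping around), then swap each adjacent pair of characters (1↔2, 3↔4, ...).
On "ukcotnunzgg": the first step gives "tjbnsmtmyff", and the second then gives "jtnbmsmtfyf".
(Check on "gspdvszda": → "frocurycz" → "rfcorucyz" ✓)

jtnbmsmtfyf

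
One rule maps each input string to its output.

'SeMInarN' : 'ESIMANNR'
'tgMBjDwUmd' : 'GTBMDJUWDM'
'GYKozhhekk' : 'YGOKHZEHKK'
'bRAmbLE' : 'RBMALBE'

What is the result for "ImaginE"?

MIGANIE

Looking at the pairs, the operation is to swap each adjacent pair of characters (1↔2, 3↔4, ...), then convert every letter to uppercase.
Working it through for "ImaginE": intermediate "mIganiE", final "MIGANIE".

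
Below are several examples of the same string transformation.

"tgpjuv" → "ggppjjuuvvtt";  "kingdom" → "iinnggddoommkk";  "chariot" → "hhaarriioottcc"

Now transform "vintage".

What's happening: double every character, then move the first 2 characters to the end (rotate left by 2).
Working it through for "vintage": intermediate "vviinnttaaggee", final "iinnttaaggeevv".

iinnttaaggeevv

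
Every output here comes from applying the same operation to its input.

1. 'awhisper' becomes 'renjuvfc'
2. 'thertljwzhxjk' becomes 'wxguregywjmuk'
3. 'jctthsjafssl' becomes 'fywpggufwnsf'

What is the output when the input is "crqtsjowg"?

jtpedgfwb

The pattern: move the last 2 characters to the front (rotate right by 2), then shift every letter 13 places forward in the alphabet (wrapping around) — i.e. ROT13.
On "crqtsjowg": the first step gives "wgcrqtsjo", and the second then gives "jtpedgfwb".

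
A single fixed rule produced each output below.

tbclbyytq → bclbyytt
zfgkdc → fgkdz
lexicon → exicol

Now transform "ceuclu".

What's happening: delete the last character, then move the first character to the end.
For "ceuclu", step one produces "ceucl"; step two turns that into "euclc".
(Check on "zfgkdc": → "zfgkd" → "fgkdz" ✓)

euclc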